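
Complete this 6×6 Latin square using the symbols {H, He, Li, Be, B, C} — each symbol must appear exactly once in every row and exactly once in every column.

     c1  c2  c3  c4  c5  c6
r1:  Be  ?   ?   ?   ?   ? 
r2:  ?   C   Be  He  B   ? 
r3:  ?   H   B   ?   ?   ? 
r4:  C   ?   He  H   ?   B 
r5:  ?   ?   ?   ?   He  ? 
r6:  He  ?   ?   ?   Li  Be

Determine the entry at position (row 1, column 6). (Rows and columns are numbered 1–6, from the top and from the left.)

C

(r3,c1) = Li
(r4,c5) = Be
(r6,c2) = B
(r6,c4) = C
(r2,c1) = H
(r2,c6) = Li
(r3,c4) = Be
(r3,c5) = C
(r3,c6) = He
(r4,c2) = Li
(r5,c1) = B
(r5,c2) = Be
(r5,c4) = Li
(r6,c3) = H
(r1,c2) = He
(r1,c4) = B
(r1,c5) = H
(r1,c6) = C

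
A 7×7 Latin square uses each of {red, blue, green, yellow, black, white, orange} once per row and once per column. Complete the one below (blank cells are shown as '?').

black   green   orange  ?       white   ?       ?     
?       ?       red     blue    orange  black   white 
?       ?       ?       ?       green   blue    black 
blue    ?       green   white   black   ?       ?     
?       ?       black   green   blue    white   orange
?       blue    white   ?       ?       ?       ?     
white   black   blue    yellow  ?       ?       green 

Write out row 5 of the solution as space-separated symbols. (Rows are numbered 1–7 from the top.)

yellow red black green blue white orange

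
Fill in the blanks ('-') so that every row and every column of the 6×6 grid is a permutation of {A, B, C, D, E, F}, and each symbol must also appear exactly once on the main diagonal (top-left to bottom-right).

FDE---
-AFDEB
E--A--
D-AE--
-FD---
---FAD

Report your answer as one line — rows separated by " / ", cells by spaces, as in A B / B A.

F D E C B A / C A F D E B / E C B A D F / D B A E F C / A F D B C E / B E C F A D

Cell (r2,c1): row 2 has {A,B,D,E,F}; column 1 has {D,E,F} → C.
Cell (r6,c1): row 6 has {A,D,F}; column 1 has {C,D,E,F} → B.
Cell (r6,c3): row 6 has {A,B,D,F}; column 3 has {A,D,E,F} → C.
Cell (r3,c3): row 3 has {A,E}; column 3 has {A,C,D,E,F}; the diagonal has {A,D,E,F} → B.
Cell (r5,c1): row 5 has {D,F}; column 1 has {B,C,D,E,F} → A.
Cell (r5,c5): row 5 has {A,D,F}; column 5 has {A,E}; the diagonal has {A,B,D,E,F} → C.
Cell (r5,c6): row 5 has {A,C,D,F}; column 6 has {B,D} → E.
Cell (r6,c2): row 6 has {A,B,C,D,F}; column 2 has {A,D,F} → E.
Cell (r1,c5): row 1 has {D,E,F}; column 5 has {A,C,E} → B.
Cell (r3,c2): row 3 has {A,B,E}; column 2 has {A,D,E,F} → C.
Cell (r3,c6): row 3 has {A,B,C,E}; column 6 has {B,D,E} → F.
Cell (r4,c2): row 4 has {A,D,E}; column 2 has {A,C,D,E,F} → B.
Cell (r4,c5): row 4 has {A,B,D,E}; column 5 has {A,B,C,E} → F.
Cell (r4,c6): row 4 has {A,B,D,E,F}; column 6 has {B,D,E,F} → C.
Cell (r5,c4): row 5 has {A,C,D,E,F}; column 4 has {A,D,E,F} → B.
Cell (r1,c4): row 1 has {B,D,E,F}; column 4 has {A,B,D,E,F} → C.
Cell (r1,c6): row 1 has {B,C,D,E,F}; column 6 has {B,C,D,E,F} → A.
Cell (r3,c5): row 3 has {A,B,C,E,F}; column 5 has {A,B,C,E,F} → D.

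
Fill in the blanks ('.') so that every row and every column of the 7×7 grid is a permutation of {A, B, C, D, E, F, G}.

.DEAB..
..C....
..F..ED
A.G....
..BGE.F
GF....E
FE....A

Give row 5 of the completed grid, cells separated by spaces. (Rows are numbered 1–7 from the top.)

(r1,c1) = C
(r1,c7) = G
(r2,c7) = B
(r3,c1) = B
(r3,c4) = C
(r4,c7) = C
(r5,c1) = D
(r7,c3) = D
(r7,c4) = B
(r1,c6) = F
(r2,c1) = E
(r4,c2) = B
(r4,c6) = D
(r6,c3) = A
(r6,c4) = D
(r6,c5) = C
(r6,c6) = B
(r7,c5) = G
(r7,c6) = C
(r2,c4) = F
(r3,c5) = A
(r4,c4) = E
(r4,c5) = F
(r5,c6) = A
(r2,c5) = D
(r2,c6) = G
(r3,c2) = G
(r5,c2) = C

D C B G E A F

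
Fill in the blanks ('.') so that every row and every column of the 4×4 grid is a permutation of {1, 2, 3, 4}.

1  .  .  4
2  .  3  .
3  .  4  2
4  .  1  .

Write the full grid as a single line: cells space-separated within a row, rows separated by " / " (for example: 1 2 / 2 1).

(r1,c3) = 2
(r2,c4) = 1
(r3,c2) = 1
(r4,c4) = 3
(r1,c2) = 3
(r2,c2) = 4
(r4,c2) = 2

1 3 2 4 / 2 4 3 1 / 3 1 4 2 / 4 2 1 3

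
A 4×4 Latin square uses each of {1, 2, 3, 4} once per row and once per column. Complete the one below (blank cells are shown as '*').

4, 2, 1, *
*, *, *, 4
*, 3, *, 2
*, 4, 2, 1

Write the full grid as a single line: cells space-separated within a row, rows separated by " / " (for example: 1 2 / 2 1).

(r1,c4) = 3
(r2,c2) = 1
(r2,c3) = 3
(r3,c1) = 1
(r3,c3) = 4
(r4,c1) = 3
(r2,c1) = 2

4 2 1 3 / 2 1 3 4 / 1 3 4 2 / 3 4 2 1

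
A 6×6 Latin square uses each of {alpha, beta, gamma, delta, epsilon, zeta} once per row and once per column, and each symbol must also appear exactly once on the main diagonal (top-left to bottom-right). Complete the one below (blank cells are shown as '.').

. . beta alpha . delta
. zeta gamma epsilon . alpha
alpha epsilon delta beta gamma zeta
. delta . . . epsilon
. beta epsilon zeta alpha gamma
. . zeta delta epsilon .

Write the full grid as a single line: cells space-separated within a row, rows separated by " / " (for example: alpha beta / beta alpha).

epsilon gamma beta alpha zeta delta / beta zeta gamma epsilon delta alpha / alpha epsilon delta beta gamma zeta / zeta delta alpha gamma beta epsilon / delta beta epsilon zeta alpha gamma / gamma alpha zeta delta epsilon beta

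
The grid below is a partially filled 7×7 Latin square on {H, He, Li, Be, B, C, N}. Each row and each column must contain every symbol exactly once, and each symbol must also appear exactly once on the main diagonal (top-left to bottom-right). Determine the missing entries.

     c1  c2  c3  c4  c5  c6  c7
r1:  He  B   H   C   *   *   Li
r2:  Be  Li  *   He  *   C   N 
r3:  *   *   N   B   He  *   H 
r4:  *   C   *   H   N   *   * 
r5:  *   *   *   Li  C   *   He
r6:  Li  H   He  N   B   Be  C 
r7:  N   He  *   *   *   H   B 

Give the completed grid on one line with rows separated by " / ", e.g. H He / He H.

He B H C Be N Li / Be Li B He H C N / C Be N B He Li H / B C Li H N He Be / H N Be Li C B He / Li H He N B Be C / N He C Be Li H B

Cell (r1,c5): row 1 has {H,He,Li,B,C}; column 5 has {He,B,C,N} → Be.
Cell (r1,c6): row 1 has {H,He,Li,Be,B,C}; column 6 has {H,Be,C} → N.
Cell (r2,c3): row 2 has {He,Li,Be,C,N}; column 3 has {H,He,N} → B.
Cell (r2,c5): row 2 has {He,Li,Be,B,C,N}; column 5 has {He,Be,B,C,N} → H.
Cell (r3,c1): row 3 has {H,He,B,N}; column 1 has {He,Li,Be,N} → C.
Cell (r3,c2): row 3 has {H,He,B,C,N}; column 2 has {H,He,Li,B,C} → Be.
Cell (r3,c6): row 3 has {H,He,Be,B,C,N}; column 6 has {H,Be,C,N} → Li.
Cell (r4,c1): row 4 has {H,C,N}; column 1 has {He,Li,Be,C,N} → B.
Cell (r4,c6): row 4 has {H,B,C,N}; column 6 has {H,Li,Be,C,N} → He.
Cell (r4,c7): row 4 has {H,He,B,C,N}; column 7 has {H,He,Li,B,C,N} → Be.
Cell (r5,c1): row 5 has {He,Li,C}; column 1 has {He,Li,Be,B,C,N} → H.
Cell (r5,c2): row 5 has {H,He,Li,C}; column 2 has {H,He,Li,Be,B,C} → N.
Cell (r5,c3): row 5 has {H,He,Li,C,N}; column 3 has {H,He,B,N} → Be.
Cell (r5,c6): row 5 has {H,He,Li,Be,C,N}; column 6 has {H,He,Li,Be,C,N} → B.
Cell (r7,c4): row 7 has {H,He,B,N}; column 4 has {H,He,Li,B,C,N} → Be.
Cell (r7,c5): row 7 has {H,He,Be,B,N}; column 5 has {H,He,Be,B,C,N} → Li.
Cell (r4,c3): row 4 has {H,He,Be,B,C,N}; column 3 has {H,He,Be,B,N} → Li.
Cell (r7,c3): row 7 has {H,He,Li,Be,B,N}; column 3 has {H,He,Li,Be,B,N} → C.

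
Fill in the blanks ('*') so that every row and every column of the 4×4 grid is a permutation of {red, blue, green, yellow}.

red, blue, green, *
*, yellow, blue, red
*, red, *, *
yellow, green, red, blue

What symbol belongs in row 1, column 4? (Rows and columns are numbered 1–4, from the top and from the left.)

yellow

(r1,c4) = yellow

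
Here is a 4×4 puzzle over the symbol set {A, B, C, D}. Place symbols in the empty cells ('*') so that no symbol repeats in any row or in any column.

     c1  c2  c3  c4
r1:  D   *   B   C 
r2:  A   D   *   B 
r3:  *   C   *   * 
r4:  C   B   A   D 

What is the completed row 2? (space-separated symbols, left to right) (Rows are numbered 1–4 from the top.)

(r1,c2): row 1 has {B,C,D}; column 2 has {B,C,D}, so it must be A.
(r2,c3): row 2 has {A,B,D}; column 3 has {A,B}, so it must be C.

A D C B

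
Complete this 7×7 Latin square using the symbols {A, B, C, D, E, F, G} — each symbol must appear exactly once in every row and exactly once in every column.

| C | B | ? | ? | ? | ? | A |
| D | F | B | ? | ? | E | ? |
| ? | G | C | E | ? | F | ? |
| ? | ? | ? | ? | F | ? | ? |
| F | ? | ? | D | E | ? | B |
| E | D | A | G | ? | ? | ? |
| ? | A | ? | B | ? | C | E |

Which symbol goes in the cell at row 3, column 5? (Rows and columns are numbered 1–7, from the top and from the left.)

(r1,c4) = F
(r3,c7) = D
(r5,c2) = C
(r5,c3) = G
(r5,c6) = A
(r6,c6) = B
(r7,c1) = G
(r7,c5) = D
(r1,c5) = G
(r1,c6) = D
(r4,c2) = E
(r4,c3) = D
(r4,c6) = G
(r4,c7) = C
(r6,c5) = C
(r6,c7) = F
(r7,c3) = F
(r1,c3) = E
(r2,c5) = A
(r2,c7) = G
(r3,c5) = B

B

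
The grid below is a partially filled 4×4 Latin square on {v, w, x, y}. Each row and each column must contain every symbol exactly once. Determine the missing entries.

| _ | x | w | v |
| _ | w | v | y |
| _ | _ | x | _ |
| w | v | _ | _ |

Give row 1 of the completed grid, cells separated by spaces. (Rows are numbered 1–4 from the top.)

y x w v

(r1,c1) = y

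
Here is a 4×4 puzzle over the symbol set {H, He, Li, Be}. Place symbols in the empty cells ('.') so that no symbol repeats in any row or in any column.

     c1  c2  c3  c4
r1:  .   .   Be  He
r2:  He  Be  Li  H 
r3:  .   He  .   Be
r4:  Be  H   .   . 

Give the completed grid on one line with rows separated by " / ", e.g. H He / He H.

(r1,c2) = Li
(r3,c3) = H
(r4,c3) = He
(r4,c4) = Li
(r1,c1) = H
(r3,c1) = Li

H Li Be He / He Be Li H / Li He H Be / Be H He Li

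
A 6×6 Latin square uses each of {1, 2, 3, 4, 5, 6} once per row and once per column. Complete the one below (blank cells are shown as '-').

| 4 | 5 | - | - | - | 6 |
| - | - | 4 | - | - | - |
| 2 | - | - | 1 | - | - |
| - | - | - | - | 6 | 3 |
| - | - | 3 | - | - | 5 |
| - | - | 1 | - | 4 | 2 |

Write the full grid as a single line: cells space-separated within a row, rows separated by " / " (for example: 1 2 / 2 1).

(r1,c3) = 2
(r1,c4) = 3
(r1,c5) = 1
(r2,c6) = 1
(r3,c6) = 4
(r4,c3) = 5
(r5,c5) = 2
(r3,c3) = 6
(r4,c1) = 1
(r5,c1) = 6
(r5,c4) = 4
(r3,c2) = 3
(r3,c5) = 5
(r4,c4) = 2
(r5,c2) = 1
(r6,c2) = 6
(r6,c4) = 5
(r2,c2) = 2
(r2,c4) = 6
(r2,c5) = 3
(r4,c2) = 4
(r6,c1) = 3
(r2,c1) = 5

4 5 2 3 1 6 / 5 2 4 6 3 1 / 2 3 6 1 5 4 / 1 4 5 2 6 3 / 6 1 3 4 2 5 / 3 6 1 5 4 2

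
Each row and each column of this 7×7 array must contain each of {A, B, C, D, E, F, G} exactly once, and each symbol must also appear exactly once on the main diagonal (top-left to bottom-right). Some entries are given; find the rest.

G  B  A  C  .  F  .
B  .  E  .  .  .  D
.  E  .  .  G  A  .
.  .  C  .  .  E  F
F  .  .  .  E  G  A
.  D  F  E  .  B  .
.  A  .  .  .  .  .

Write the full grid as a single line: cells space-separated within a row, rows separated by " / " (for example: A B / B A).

G B A C D F E / B F E G A C D / C E D F G A B / D G C A B E F / F C B D E G A / A D F E C B G / E A G B F D C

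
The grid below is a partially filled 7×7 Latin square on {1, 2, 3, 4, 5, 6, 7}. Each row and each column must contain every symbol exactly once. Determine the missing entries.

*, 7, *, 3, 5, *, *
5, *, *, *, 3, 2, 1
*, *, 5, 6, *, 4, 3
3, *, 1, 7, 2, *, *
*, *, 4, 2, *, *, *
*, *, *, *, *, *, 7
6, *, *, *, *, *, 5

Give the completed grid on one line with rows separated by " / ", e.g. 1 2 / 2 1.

4 7 6 3 5 1 2 / 5 6 7 4 3 2 1 / 2 1 5 6 7 4 3 / 3 5 1 7 2 6 4 / 7 3 4 2 1 5 6 / 1 4 2 5 6 3 7 / 6 2 3 1 4 7 5

(r2,c4) = 4
(r5,c7) = 6
(r7,c4) = 1
(r2,c2) = 6
(r2,c3) = 7
(r4,c7) = 4
(r6,c4) = 5
(r1,c7) = 2
(r4,c2) = 5
(r4,c6) = 6
(r1,c3) = 6
(r1,c6) = 1
(r6,c6) = 3
(r7,c6) = 7
(r1,c1) = 4
(r5,c6) = 5
(r6,c3) = 2
(r7,c3) = 3
(r7,c5) = 4
(r6,c1) = 1
(r6,c2) = 4
(r6,c5) = 6
(r7,c2) = 2
(r3,c2) = 1
(r3,c5) = 7
(r5,c1) = 7
(r5,c2) = 3
(r5,c5) = 1
(r3,c1) = 2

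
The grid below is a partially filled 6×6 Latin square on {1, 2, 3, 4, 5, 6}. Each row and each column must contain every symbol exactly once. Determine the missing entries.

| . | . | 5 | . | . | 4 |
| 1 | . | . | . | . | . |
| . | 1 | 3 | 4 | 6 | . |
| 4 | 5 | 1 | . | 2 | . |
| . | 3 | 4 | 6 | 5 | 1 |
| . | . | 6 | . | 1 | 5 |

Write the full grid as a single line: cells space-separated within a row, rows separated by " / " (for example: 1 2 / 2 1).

6 2 5 1 3 4 / 1 6 2 5 4 3 / 5 1 3 4 6 2 / 4 5 1 3 2 6 / 2 3 4 6 5 1 / 3 4 6 2 1 5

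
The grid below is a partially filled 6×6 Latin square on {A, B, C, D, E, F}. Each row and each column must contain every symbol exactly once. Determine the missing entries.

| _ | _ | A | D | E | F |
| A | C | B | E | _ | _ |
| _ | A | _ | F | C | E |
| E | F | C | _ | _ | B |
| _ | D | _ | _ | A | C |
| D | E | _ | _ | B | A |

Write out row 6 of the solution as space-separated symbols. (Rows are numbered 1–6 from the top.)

D E F C B A

Cell (r1,c2): row 1 has {A,D,E,F}; column 2 has {A,C,D,E,F} → B.
Cell (r2,c6): row 2 has {A,B,C,E}; column 6 has {A,B,C,E,F} → D.
Cell (r3,c1): row 3 has {A,C,E,F}; column 1 has {A,D,E} → B.
Cell (r3,c3): row 3 has {A,B,C,E,F}; column 3 has {A,B,C} → D.
Cell (r4,c4): row 4 has {B,C,E,F}; column 4 has {D,E,F} → A.
Cell (r4,c5): row 4 has {A,B,C,E,F}; column 5 has {A,B,C,E} → D.
Cell (r5,c1): row 5 has {A,C,D}; column 1 has {A,B,D,E} → F.
Cell (r5,c3): row 5 has {A,C,D,F}; column 3 has {A,B,C,D} → E.
Cell (r5,c4): row 5 has {A,C,D,E,F}; column 4 has {A,D,E,F} → B.
Cell (r6,c3): row 6 has {A,B,D,E}; column 3 has {A,B,C,D,E} → F.
Cell (r6,c4): row 6 has {A,B,D,E,F}; column 4 has {A,B,D,E,F} → C.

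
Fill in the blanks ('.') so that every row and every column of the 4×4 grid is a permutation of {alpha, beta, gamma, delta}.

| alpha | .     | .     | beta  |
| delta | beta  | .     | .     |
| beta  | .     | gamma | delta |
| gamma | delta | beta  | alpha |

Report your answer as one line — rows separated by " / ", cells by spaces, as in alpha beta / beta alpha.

alpha gamma delta beta / delta beta alpha gamma / beta alpha gamma delta / gamma delta beta alpha

(r1,c2): row 1 has {alpha,beta}; column 2 has {beta,delta}, so it must be gamma.
(r1,c3): row 1 has {alpha,beta,gamma}; column 3 has {beta,gamma}, so it must be delta.
(r2,c3): row 2 has {beta,delta}; column 3 has {beta,gamma,delta}, so it must be alpha.
(r2,c4): row 2 has {alpha,beta,delta}; column 4 has {alpha,beta,delta}, so it must be gamma.
(r3,c2): row 3 has {beta,gamma,delta}; column 2 has {beta,gamma,delta}, so it must be alpha.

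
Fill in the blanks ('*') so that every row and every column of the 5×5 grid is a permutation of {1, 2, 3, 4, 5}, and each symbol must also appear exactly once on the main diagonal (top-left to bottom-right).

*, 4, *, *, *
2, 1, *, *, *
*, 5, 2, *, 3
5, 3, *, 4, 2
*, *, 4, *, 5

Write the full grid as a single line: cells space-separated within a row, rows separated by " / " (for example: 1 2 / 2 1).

row 1 has {4}; column 1 has {2,5}; the diagonal has {1,2,4,5} — only 3 is left for (r1,c1).
row 1 has {3,4}; column 5 has {2,3,5} — only 1 is left for (r1,c5).
row 2 has {1,2}; column 5 has {1,2,3,5} — only 4 is left for (r2,c5).
row 3 has {2,3,5}; column 4 has {4} — only 1 is left for (r3,c4).
row 4 has {2,3,4,5}; column 3 has {2,4} — only 1 is left for (r4,c3).
row 5 has {4,5}; column 1 has {2,3,5} — only 1 is left for (r5,c1).
row 5 has {1,4,5}; column 2 has {1,3,4,5} — only 2 is left for (r5,c2).
row 5 has {1,2,4,5}; column 4 has {1,4} — only 3 is left for (r5,c4).
row 1 has {1,3,4}; column 3 has {1,2,4} — only 5 is left for (r1,c3).
row 1 has {1,3,4,5}; column 4 has {1,3,4} — only 2 is left for (r1,c4).
row 2 has {1,2,4}; column 3 has {1,2,4,5} — only 3 is left for (r2,c3).
row 2 has {1,2,3,4}; column 4 has {1,2,3,4} — only 5 is left for (r2,c4).
row 3 has {1,2,3,5}; column 1 has {1,2,3,5} — only 4 is left for (r3,c1).

3 4 5 2 1 / 2 1 3 5 4 / 4 5 2 1 3 / 5 3 1 4 2 / 1 2 4 3 5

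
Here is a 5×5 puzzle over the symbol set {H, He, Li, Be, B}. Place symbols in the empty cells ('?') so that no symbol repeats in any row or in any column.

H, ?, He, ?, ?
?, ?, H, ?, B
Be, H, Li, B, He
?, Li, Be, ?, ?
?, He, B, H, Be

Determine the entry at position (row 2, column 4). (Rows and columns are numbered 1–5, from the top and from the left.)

Li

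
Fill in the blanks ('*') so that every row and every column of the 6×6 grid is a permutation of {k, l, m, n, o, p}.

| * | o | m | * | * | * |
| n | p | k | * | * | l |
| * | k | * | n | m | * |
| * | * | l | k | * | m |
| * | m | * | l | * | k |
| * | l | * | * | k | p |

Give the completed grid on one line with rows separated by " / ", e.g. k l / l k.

k o m p l n / n p k m o l / l k p n m o / o n l k p m / p m o l n k / m l n o k p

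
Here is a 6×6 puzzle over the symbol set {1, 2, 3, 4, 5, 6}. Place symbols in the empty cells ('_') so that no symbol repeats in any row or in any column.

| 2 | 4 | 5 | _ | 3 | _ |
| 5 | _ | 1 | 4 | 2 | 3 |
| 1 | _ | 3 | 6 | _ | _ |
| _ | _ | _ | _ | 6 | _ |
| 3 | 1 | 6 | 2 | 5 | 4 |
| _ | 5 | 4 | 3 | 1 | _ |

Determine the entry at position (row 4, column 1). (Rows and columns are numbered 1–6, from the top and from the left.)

At row 1, column 4: row 1 has {2,3,4,5}; column 4 has {2,3,4,6}; that leaves 1.
At row 1, column 6: row 1 has {1,2,3,4,5}; column 6 has {3,4}; that leaves 6.
At row 2, column 2: row 2 has {1,2,3,4,5}; column 2 has {1,4,5}; that leaves 6.
At row 3, column 2: row 3 has {1,3,6}; column 2 has {1,4,5,6}; that leaves 2.
At row 3, column 5: row 3 has {1,2,3,6}; column 5 has {1,2,3,5,6}; that leaves 4.
At row 3, column 6: row 3 has {1,2,3,4,6}; column 6 has {3,4,6}; that leaves 5.
At row 4, column 1: row 4 has {6}; column 1 has {1,2,3,5}; that leaves 4.

4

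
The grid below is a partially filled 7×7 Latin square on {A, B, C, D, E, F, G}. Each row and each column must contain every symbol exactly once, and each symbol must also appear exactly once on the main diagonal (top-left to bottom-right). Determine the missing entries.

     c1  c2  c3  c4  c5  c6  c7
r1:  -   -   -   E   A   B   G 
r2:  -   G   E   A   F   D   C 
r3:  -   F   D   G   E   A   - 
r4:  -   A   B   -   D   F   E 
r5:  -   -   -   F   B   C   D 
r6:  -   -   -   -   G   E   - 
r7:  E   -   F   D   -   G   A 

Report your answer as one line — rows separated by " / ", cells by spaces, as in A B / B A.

row 1 has {A,B,E,G}; column 3 has {B,D,E,F} — only C is left for (r1,c3).
row 2 has {A,C,D,E,F,G}; column 1 has {E} — only B is left for (r2,c1).
row 3 has {A,D,E,F,G}; column 1 has {B,E} — only C is left for (r3,c1).
row 3 has {A,C,D,E,F,G}; column 7 has {A,C,D,E,G} — only B is left for (r3,c7).
row 4 has {A,B,D,E,F}; column 1 has {B,C,E} — only G is left for (r4,c1).
row 4 has {A,B,D,E,F,G}; column 4 has {A,D,E,F,G}; the diagonal has {A,B,D,E,G} — only C is left for (r4,c4).
row 5 has {B,C,D,F}; column 1 has {B,C,E,G} — only A is left for (r5,c1).
row 5 has {A,B,C,D,F}; column 2 has {A,F,G} — only E is left for (r5,c2).
row 5 has {A,B,C,D,E,F}; column 3 has {B,C,D,E,F} — only G is left for (r5,c3).
row 6 has {E,G}; column 3 has {B,C,D,E,F,G} — only A is left for (r6,c3).
row 6 has {A,E,G}; column 4 has {A,C,D,E,F,G} — only B is left for (r6,c4).
row 6 has {A,B,E,G}; column 7 has {A,B,C,D,E,G} — only F is left for (r6,c7).
row 7 has {A,D,E,F,G}; column 5 has {A,B,D,E,F,G} — only C is left for (r7,c5).
row 1 has {A,B,C,E,G}; column 1 has {A,B,C,E,G}; the diagonal has {A,B,C,D,E,G} — only F is left for (r1,c1).
row 1 has {A,B,C,E,F,G}; column 2 has {A,E,F,G} — only D is left for (r1,c2).
row 6 has {A,B,E,F,G}; column 1 has {A,B,C,E,F,G} — only D is left for (r6,c1).
row 6 has {A,B,D,E,F,G}; column 2 has {A,D,E,F,G} — only C is left for (r6,c2).
row 7 has {A,C,D,E,F,G}; column 2 has {A,C,D,E,F,G} — only B is left for (r7,c2).

F D C E A B G / B G E A F D C / C F D G E A B / G A B C D F E / A E G F B C D / D C A B G E F / E B F D C G A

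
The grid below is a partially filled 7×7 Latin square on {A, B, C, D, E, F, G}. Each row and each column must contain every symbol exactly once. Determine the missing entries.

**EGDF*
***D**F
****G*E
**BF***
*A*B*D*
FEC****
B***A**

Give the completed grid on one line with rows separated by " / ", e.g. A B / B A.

A C E G D F B / C G A D E B F / D B F C G A E / G D B F C E A / E A G B F D C / F E C A B G D / B F D E A C G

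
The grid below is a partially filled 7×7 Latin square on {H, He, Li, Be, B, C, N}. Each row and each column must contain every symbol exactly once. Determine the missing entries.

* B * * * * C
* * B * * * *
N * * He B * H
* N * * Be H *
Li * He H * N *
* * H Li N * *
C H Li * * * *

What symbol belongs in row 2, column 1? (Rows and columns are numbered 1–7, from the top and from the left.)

(r4,c3) = C
(r4,c4) = B
(r5,c5) = C
(r7,c5) = He
(r3,c3) = Be
(r4,c1) = He
(r4,c7) = Li
(r5,c2) = Be
(r5,c7) = B
(r1,c3) = N
(r1,c4) = Be
(r7,c4) = N
(r7,c7) = Be
(r1,c1) = H
(r1,c5) = Li
(r1,c6) = He
(r2,c1) = Be

Be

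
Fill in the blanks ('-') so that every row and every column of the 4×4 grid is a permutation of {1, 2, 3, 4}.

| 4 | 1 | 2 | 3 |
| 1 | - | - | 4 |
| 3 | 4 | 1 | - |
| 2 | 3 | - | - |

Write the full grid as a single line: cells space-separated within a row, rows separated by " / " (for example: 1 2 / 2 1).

row 2 has {1,4}; column 2 has {1,3,4} — only 2 is left for (r2,c2).
row 2 has {1,2,4}; column 3 has {1,2} — only 3 is left for (r2,c3).
row 3 has {1,3,4}; column 4 has {3,4} — only 2 is left for (r3,c4).
row 4 has {2,3}; column 3 has {1,2,3} — only 4 is left for (r4,c3).
row 4 has {2,3,4}; column 4 has {2,3,4} — only 1 is left for (r4,c4).

4 1 2 3 / 1 2 3 4 / 3 4 1 2 / 2 3 4 1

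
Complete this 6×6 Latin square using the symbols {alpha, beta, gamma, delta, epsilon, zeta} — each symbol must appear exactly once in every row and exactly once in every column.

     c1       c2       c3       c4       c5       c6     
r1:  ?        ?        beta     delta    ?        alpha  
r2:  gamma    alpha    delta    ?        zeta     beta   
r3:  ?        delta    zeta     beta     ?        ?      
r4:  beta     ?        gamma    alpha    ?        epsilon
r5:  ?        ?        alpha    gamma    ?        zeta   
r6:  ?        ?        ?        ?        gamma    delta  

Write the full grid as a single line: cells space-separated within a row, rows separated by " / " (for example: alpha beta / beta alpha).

zeta gamma beta delta epsilon alpha / gamma alpha delta epsilon zeta beta / epsilon delta zeta beta alpha gamma / beta zeta gamma alpha delta epsilon / delta epsilon alpha gamma beta zeta / alpha beta epsilon zeta gamma delta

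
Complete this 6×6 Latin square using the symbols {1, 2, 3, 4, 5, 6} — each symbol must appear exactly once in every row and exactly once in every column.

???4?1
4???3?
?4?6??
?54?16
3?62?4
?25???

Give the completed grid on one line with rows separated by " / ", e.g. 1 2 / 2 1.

Cell (r4,c1): row 4 has {1,4,5,6}; column 1 has {3,4} → 2.
Cell (r4,c4): row 4 has {1,2,4,5,6}; column 4 has {2,4,6} → 3.
Cell (r5,c2): row 5 has {2,3,4,6}; column 2 has {2,4,5} → 1.
Cell (r5,c5): row 5 has {1,2,3,4,6}; column 5 has {1,3} → 5.
Cell (r6,c4): row 6 has {2,5}; column 4 has {2,3,4,6} → 1.
Cell (r6,c6): row 6 has {1,2,5}; column 6 has {1,4,6} → 3.
Cell (r2,c2): row 2 has {3,4}; column 2 has {1,2,4,5} → 6.
Cell (r2,c4): row 2 has {3,4,6}; column 4 has {1,2,3,4,6} → 5.
Cell (r2,c6): row 2 has {3,4,5,6}; column 6 has {1,3,4,6} → 2.
Cell (r3,c5): row 3 has {4,6}; column 5 has {1,3,5} → 2.
Cell (r3,c6): row 3 has {2,4,6}; column 6 has {1,2,3,4,6} → 5.
Cell (r6,c1): row 6 has {1,2,3,5}; column 1 has {2,3,4} → 6.
Cell (r6,c5): row 6 has {1,2,3,5,6}; column 5 has {1,2,3,5} → 4.
Cell (r1,c1): row 1 has {1,4}; column 1 has {2,3,4,6} → 5.
Cell (r1,c2): row 1 has {1,4,5}; column 2 has {1,2,4,5,6} → 3.
Cell (r1,c3): row 1 has {1,3,4,5}; column 3 has {4,5,6} → 2.
Cell (r1,c5): row 1 has {1,2,3,4,5}; column 5 has {1,2,3,4,5} → 6.
Cell (r2,c3): row 2 has {2,3,4,5,6}; column 3 has {2,4,5,6} → 1.
Cell (r3,c1): row 3 has {2,4,5,6}; column 1 has {2,3,4,5,6} → 1.
Cell (r3,c3): row 3 has {1,2,4,5,6}; column 3 has {1,2,4,5,6} → 3.

5 3 2 4 6 1 / 4 6 1 5 3 2 / 1 4 3 6 2 5 / 2 5 4 3 1 6 / 3 1 6 2 5 4 / 6 2 5 1 4 3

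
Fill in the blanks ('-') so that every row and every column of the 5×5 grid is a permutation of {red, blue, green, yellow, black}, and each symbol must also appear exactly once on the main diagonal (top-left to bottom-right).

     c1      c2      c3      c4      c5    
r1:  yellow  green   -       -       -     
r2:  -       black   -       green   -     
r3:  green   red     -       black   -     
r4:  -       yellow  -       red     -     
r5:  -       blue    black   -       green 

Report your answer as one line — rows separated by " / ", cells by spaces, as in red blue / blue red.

Cell (r1,c4): row 1 has {green,yellow}; column 4 has {red,green,black} → blue.
Cell (r3,c3): row 3 has {red,green,black}; column 3 has {black}; the diagonal has {red,green,yellow,black} → blue.
Cell (r3,c5): row 3 has {red,blue,green,black}; column 5 has {green} → yellow.
Cell (r4,c3): row 4 has {red,yellow}; column 3 has {blue,black} → green.
Cell (r5,c1): row 5 has {blue,green,black}; column 1 has {green,yellow} → red.
Cell (r5,c4): row 5 has {red,blue,green,black}; column 4 has {red,blue,green,black} → yellow.
Cell (r1,c3): row 1 has {blue,green,yellow}; column 3 has {blue,green,black} → red.
Cell (r1,c5): row 1 has {red,blue,green,yellow}; column 5 has {green,yellow} → black.
Cell (r2,c1): row 2 has {green,black}; column 1 has {red,green,yellow} → blue.
Cell (r2,c3): row 2 has {blue,green,black}; column 3 has {red,blue,green,black} → yellow.
Cell (r2,c5): row 2 has {blue,green,yellow,black}; column 5 has {green,yellow,black} → red.
Cell (r4,c1): row 4 has {red,green,yellow}; column 1 has {red,blue,green,yellow} → black.
Cell (r4,c5): row 4 has {red,green,yellow,black}; column 5 has {red,green,yellow,black} → blue.

yellow green red blue black / blue black yellow green red / green red blue black yellow / black yellow green red blue / red blue black yellow green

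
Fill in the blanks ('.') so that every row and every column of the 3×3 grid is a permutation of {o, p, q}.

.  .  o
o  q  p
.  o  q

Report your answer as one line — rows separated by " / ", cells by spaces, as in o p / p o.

q p o / o q p / p o q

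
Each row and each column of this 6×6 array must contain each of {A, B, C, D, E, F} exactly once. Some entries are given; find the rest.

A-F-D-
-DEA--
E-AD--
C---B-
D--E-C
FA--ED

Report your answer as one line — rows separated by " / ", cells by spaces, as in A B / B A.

At row 2, column 1: row 2 has {A,D,E}; column 1 has {A,C,D,E,F}; that leaves B.
At row 2, column 6: row 2 has {A,B,D,E}; column 6 has {C,D}; that leaves F.
At row 3, column 6: row 3 has {A,D,E}; column 6 has {C,D,F}; that leaves B.
At row 4, column 3: row 4 has {B,C}; column 3 has {A,E,F}; that leaves D.
At row 4, column 4: row 4 has {B,C,D}; column 4 has {A,D,E}; that leaves F.
At row 5, column 3: row 5 has {C,D,E}; column 3 has {A,D,E,F}; that leaves B.
At row 6, column 3: row 6 has {A,D,E,F}; column 3 has {A,B,D,E,F}; that leaves C.
At row 6, column 4: row 6 has {A,C,D,E,F}; column 4 has {A,D,E,F}; that leaves B.
At row 1, column 4: row 1 has {A,D,F}; column 4 has {A,B,D,E,F}; that leaves C.
At row 1, column 6: row 1 has {A,C,D,F}; column 6 has {B,C,D,F}; that leaves E.
At row 2, column 5: row 2 has {A,B,D,E,F}; column 5 has {B,D,E}; that leaves C.
At row 3, column 5: row 3 has {A,B,D,E}; column 5 has {B,C,D,E}; that leaves F.
At row 4, column 2: row 4 has {B,C,D,F}; column 2 has {A,D}; that leaves E.
At row 4, column 6: row 4 has {B,C,D,E,F}; column 6 has {B,C,D,E,F}; that leaves A.
At row 5, column 2: row 5 has {B,C,D,E}; column 2 has {A,D,E}; that leaves F.
At row 5, column 5: row 5 has {B,C,D,E,F}; column 5 has {B,C,D,E,F}; that leaves A.
At row 1, column 2: row 1 has {A,C,D,E,F}; column 2 has {A,D,E,F}; that leaves B.
At row 3, column 2: row 3 has {A,B,D,E,F}; column 2 has {A,B,D,E,F}; that leaves C.

A B F C D E / B D E A C F / E C A D F B / C E D F B A / D F B E A C / F A C B E D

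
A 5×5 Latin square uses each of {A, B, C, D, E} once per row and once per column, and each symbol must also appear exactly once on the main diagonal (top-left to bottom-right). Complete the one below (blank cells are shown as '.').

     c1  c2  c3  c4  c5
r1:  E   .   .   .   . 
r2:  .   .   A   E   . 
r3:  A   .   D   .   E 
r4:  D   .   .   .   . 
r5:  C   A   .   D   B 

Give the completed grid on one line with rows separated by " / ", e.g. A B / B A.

E D C B A / B C A E D / A B D C E / D E B A C / C A E D B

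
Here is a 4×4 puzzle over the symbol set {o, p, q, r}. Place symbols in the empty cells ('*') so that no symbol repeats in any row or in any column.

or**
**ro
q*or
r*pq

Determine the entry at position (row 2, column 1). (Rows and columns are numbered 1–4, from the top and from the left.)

p

(r1,c3) = q
(r1,c4) = p
(r2,c1) = p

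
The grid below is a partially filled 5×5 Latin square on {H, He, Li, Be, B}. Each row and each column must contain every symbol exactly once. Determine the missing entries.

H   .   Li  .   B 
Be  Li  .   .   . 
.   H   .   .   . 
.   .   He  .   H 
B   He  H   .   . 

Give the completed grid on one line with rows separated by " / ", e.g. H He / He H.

(r1,c2) = Be
(r1,c4) = He
(r2,c3) = B
(r2,c4) = H
(r2,c5) = He
(r3,c3) = Be
(r3,c5) = Li
(r4,c1) = Li
(r4,c2) = B
(r4,c4) = Be
(r5,c4) = Li
(r5,c5) = Be
(r3,c1) = He
(r3,c4) = B

H Be Li He B / Be Li B H He / He H Be B Li / Li B He Be H / B He H Li Be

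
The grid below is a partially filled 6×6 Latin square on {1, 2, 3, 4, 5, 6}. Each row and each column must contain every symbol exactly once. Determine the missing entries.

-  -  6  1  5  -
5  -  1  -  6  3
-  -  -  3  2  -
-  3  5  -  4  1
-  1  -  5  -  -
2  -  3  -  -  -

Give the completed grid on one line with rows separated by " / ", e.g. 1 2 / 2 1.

3 4 6 1 5 2 / 5 2 1 4 6 3 / 1 6 4 3 2 5 / 6 3 5 2 4 1 / 4 1 2 5 3 6 / 2 5 3 6 1 4

(r3,c3) = 4
(r4,c1) = 6
(r4,c4) = 2
(r5,c3) = 2
(r5,c5) = 3
(r6,c5) = 1
(r2,c4) = 4
(r3,c1) = 1
(r5,c1) = 4
(r5,c6) = 6
(r6,c4) = 6
(r1,c1) = 3
(r2,c2) = 2
(r3,c6) = 5
(r6,c6) = 4
(r1,c2) = 4
(r1,c6) = 2
(r3,c2) = 6
(r6,c2) = 5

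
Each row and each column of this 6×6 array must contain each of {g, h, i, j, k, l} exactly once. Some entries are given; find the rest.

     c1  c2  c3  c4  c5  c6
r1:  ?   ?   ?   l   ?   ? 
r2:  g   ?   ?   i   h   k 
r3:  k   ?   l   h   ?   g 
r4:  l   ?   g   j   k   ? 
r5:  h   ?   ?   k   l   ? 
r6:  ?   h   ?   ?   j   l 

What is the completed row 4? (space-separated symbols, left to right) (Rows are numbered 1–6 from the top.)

l i g j k h

(r2,c3) = j
(r3,c5) = i
(r4,c2) = i
(r4,c6) = h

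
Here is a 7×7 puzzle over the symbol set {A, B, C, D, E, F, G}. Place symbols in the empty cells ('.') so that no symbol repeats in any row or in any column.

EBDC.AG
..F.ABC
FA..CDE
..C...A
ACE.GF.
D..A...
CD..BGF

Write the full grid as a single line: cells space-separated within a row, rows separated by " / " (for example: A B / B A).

E B D C F A G / G E F D A B C / F A B G C D E / B G C F D E A / A C E B G F D / D F G A E C B / C D A E B G F

Cell (r1,c5): row 1 has {A,B,C,D,E,G}; column 5 has {A,B,C,G} → F.
Cell (r2,c1): row 2 has {A,B,C,F}; column 1 has {A,C,D,E,F} → G.
Cell (r2,c2): row 2 has {A,B,C,F,G}; column 2 has {A,B,C,D} → E.
Cell (r2,c4): row 2 has {A,B,C,E,F,G}; column 4 has {A,C} → D.
Cell (r4,c1): row 4 has {A,C}; column 1 has {A,C,D,E,F,G} → B.
Cell (r4,c6): row 4 has {A,B,C}; column 6 has {A,B,D,F,G} → E.
Cell (r5,c4): row 5 has {A,C,E,F,G}; column 4 has {A,C,D} → B.
Cell (r5,c7): row 5 has {A,B,C,E,F,G}; column 7 has {A,C,E,F,G} → D.
Cell (r6,c5): row 6 has {A,D}; column 5 has {A,B,C,F,G} → E.
Cell (r6,c6): row 6 has {A,D,E}; column 6 has {A,B,D,E,F,G} → C.
Cell (r6,c7): row 6 has {A,C,D,E}; column 7 has {A,C,D,E,F,G} → B.
Cell (r7,c3): row 7 has {B,C,D,F,G}; column 3 has {C,D,E,F} → A.
Cell (r7,c4): row 7 has {A,B,C,D,F,G}; column 4 has {A,B,C,D} → E.
Cell (r3,c4): row 3 has {A,C,D,E,F}; column 4 has {A,B,C,D,E} → G.
Cell (r4,c4): row 4 has {A,B,C,E}; column 4 has {A,B,C,D,E,G} → F.
Cell (r4,c5): row 4 has {A,B,C,E,F}; column 5 has {A,B,C,E,F,G} → D.
Cell (r6,c3): row 6 has {A,B,C,D,E}; column 3 has {A,C,D,E,F} → G.
Cell (r3,c3): row 3 has {A,C,D,E,F,G}; column 3 has {A,C,D,E,F,G} → B.
Cell (r4,c2): row 4 has {A,B,C,D,E,F}; column 2 has {A,B,C,D,E} → G.
Cell (r6,c2): row 6 has {A,B,C,D,E,G}; column 2 has {A,B,C,D,E,G} → F.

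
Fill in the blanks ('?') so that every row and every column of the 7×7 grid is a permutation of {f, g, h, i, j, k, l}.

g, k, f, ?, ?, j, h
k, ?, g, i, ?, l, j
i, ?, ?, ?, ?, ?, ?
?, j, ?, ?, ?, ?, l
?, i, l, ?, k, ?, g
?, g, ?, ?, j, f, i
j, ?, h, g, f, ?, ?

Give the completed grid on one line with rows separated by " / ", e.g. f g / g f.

g k f l i j h / k f g i h l j / i h j k l g f / h j i f g k l / f i l j k h g / l g k h j f i / j l h g f i k

row 1 has {f,g,h,j,k}; column 4 has {g,i} — only l is left for (r1,c4).
row 1 has {f,g,h,j,k,l}; column 5 has {f,j,k} — only i is left for (r1,c5).
row 2 has {g,i,j,k,l}; column 5 has {f,i,j,k} — only h is left for (r2,c5).
row 4 has {j,l}; column 5 has {f,h,i,j,k} — only g is left for (r4,c5).
row 5 has {g,i,k,l}; column 6 has {f,j,l} — only h is left for (r5,c6).
row 6 has {f,g,i,j}; column 3 has {f,g,h,l} — only k is left for (r6,c3).
row 6 has {f,g,i,j,k}; column 4 has {g,i,l} — only h is left for (r6,c4).
row 7 has {f,g,h,j}; column 2 has {g,i,j,k} — only l is left for (r7,c2).
row 7 has {f,g,h,j,l}; column 7 has {g,h,i,j,l} — only k is left for (r7,c7).
row 2 has {g,h,i,j,k,l}; column 2 has {g,i,j,k,l} — only f is left for (r2,c2).
row 3 has {i}; column 2 has {f,g,i,j,k,l} — only h is left for (r3,c2).
row 3 has {h,i}; column 3 has {f,g,h,k,l} — only j is left for (r3,c3).
row 3 has {h,i,j}; column 5 has {f,g,h,i,j,k} — only l is left for (r3,c5).
row 3 has {h,i,j,l}; column 7 has {g,h,i,j,k,l} — only f is left for (r3,c7).
row 4 has {g,j,l}; column 3 has {f,g,h,j,k,l} — only i is left for (r4,c3).
row 4 has {g,i,j,l}; column 6 has {f,h,j,l} — only k is left for (r4,c6).
row 5 has {g,h,i,k,l}; column 1 has {g,i,j,k} — only f is left for (r5,c1).
row 5 has {f,g,h,i,k,l}; column 4 has {g,h,i,l} — only j is left for (r5,c4).
row 6 has {f,g,h,i,j,k}; column 1 has {f,g,i,j,k} — only l is left for (r6,c1).
row 7 has {f,g,h,j,k,l}; column 6 has {f,h,j,k,l} — only i is left for (r7,c6).
row 3 has {f,h,i,j,l}; column 4 has {g,h,i,j,l} — only k is left for (r3,c4).
row 3 has {f,h,i,j,k,l}; column 6 has {f,h,i,j,k,l} — only g is left for (r3,c6).
row 4 has {g,i,j,k,l}; column 1 has {f,g,i,j,k,l} — only h is left for (r4,c1).
row 4 has {g,h,i,j,k,l}; column 4 has {g,h,i,j,k,l} — only f is left for (r4,c4).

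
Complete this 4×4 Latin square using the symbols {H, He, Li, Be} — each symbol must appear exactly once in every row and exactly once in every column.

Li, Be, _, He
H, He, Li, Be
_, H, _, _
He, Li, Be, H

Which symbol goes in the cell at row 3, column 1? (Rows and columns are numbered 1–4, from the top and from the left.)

row 1 has {He,Li,Be}; column 3 has {Li,Be} — only H is left for (r1,c3).
row 3 has {H}; column 1 has {H,He,Li} — only Be is left for (r3,c1).

Be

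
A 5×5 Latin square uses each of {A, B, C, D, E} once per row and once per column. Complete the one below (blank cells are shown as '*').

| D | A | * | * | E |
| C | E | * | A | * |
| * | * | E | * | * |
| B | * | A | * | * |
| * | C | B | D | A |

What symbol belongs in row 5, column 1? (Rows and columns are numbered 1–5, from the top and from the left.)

(r1,c3) = C
(r1,c4) = B
(r2,c3) = D
(r2,c5) = B
(r3,c1) = A
(r3,c4) = C
(r3,c5) = D
(r4,c2) = D
(r4,c4) = E
(r4,c5) = C
(r5,c1) = E

E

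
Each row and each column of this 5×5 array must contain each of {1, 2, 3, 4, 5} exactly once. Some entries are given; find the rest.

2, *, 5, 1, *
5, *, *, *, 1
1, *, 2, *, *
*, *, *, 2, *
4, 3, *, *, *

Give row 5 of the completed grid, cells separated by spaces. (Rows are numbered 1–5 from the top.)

row 1 has {1,2,5}; column 2 has {3} — only 4 is left for (r1,c2).
row 1 has {1,2,4,5}; column 5 has {1} — only 3 is left for (r1,c5).
row 2 has {1,5}; column 2 has {3,4} — only 2 is left for (r2,c2).
row 3 has {1,2}; column 2 has {2,3,4} — only 5 is left for (r3,c2).
row 3 has {1,2,5}; column 5 has {1,3} — only 4 is left for (r3,c5).
row 4 has {2}; column 1 has {1,2,4,5} — only 3 is left for (r4,c1).
row 4 has {2,3}; column 2 has {2,3,4,5} — only 1 is left for (r4,c2).
row 4 has {1,2,3}; column 3 has {2,5} — only 4 is left for (r4,c3).
row 4 has {1,2,3,4}; column 5 has {1,3,4} — only 5 is left for (r4,c5).
row 5 has {3,4}; column 3 has {2,4,5} — only 1 is left for (r5,c3).
row 5 has {1,3,4}; column 4 has {1,2} — only 5 is left for (r5,c4).
row 5 has {1,3,4,5}; column 5 has {1,3,4,5} — only 2 is left for (r5,c5).

4 3 1 5 2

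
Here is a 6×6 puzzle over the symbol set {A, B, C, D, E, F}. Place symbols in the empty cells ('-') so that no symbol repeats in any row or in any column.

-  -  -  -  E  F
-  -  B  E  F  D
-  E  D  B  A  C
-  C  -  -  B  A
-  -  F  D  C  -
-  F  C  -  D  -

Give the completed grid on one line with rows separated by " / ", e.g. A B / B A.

B D A C E F / C A B E F D / F E D B A C / D C E F B A / A B F D C E / E F C A D B

(r1,c3) = A
(r1,c4) = C
(r2,c2) = A
(r3,c1) = F
(r4,c3) = E
(r4,c4) = F
(r5,c2) = B
(r5,c6) = E
(r6,c4) = A
(r6,c6) = B
(r1,c2) = D
(r2,c1) = C
(r4,c1) = D
(r5,c1) = A
(r6,c1) = E
(r1,c1) = B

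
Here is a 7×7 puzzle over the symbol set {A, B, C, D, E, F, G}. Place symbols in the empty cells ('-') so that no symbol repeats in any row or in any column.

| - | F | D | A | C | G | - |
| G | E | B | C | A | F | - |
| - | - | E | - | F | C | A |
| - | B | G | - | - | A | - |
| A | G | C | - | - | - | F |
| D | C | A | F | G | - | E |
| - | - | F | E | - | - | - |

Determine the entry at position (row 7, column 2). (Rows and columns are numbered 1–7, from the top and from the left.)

A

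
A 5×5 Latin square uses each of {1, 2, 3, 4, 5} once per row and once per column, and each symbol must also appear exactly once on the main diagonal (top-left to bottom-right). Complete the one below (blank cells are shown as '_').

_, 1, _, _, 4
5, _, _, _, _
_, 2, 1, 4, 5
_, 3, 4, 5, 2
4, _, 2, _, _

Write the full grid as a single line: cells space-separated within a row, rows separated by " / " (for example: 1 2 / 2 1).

2 1 5 3 4 / 5 4 3 2 1 / 3 2 1 4 5 / 1 3 4 5 2 / 4 5 2 1 3

(r2,c2) = 4
(r2,c3) = 3
(r2,c5) = 1
(r3,c1) = 3
(r4,c1) = 1
(r5,c2) = 5
(r5,c5) = 3
(r1,c1) = 2
(r1,c3) = 5
(r1,c4) = 3
(r2,c4) = 2
(r5,c4) = 1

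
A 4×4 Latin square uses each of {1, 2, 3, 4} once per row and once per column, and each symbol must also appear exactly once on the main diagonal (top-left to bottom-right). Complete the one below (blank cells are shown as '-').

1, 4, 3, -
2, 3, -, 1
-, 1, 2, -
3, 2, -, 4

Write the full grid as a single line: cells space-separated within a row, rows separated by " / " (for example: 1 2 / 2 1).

1 4 3 2 / 2 3 4 1 / 4 1 2 3 / 3 2 1 4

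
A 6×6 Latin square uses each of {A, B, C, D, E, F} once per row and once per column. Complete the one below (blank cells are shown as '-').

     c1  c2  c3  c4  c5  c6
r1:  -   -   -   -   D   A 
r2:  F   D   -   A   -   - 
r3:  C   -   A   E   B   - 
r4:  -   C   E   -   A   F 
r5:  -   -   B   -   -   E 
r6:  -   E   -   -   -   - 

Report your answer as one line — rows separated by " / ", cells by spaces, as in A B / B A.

E B F C D A / F D C A E B / C F A E B D / B C E D A F / D A B F C E / A E D B F C

Cell (r2,c3): row 2 has {A,D,F}; column 3 has {A,B,E} → C.
Cell (r2,c5): row 2 has {A,C,D,F}; column 5 has {A,B,D} → E.
Cell (r2,c6): row 2 has {A,C,D,E,F}; column 6 has {A,E,F} → B.
Cell (r3,c2): row 3 has {A,B,C,E}; column 2 has {C,D,E} → F.
Cell (r3,c6): row 3 has {A,B,C,E,F}; column 6 has {A,B,E,F} → D.
Cell (r5,c2): row 5 has {B,E}; column 2 has {C,D,E,F} → A.
Cell (r6,c6): row 6 has {E}; column 6 has {A,B,D,E,F} → C.
Cell (r1,c2): row 1 has {A,D}; column 2 has {A,C,D,E,F} → B.
Cell (r1,c3): row 1 has {A,B,D}; column 3 has {A,B,C,E} → F.
Cell (r1,c4): row 1 has {A,B,D,F}; column 4 has {A,E} → C.
Cell (r5,c1): row 5 has {A,B,E}; column 1 has {C,F} → D.
Cell (r5,c4): row 5 has {A,B,D,E}; column 4 has {A,C,E} → F.
Cell (r5,c5): row 5 has {A,B,D,E,F}; column 5 has {A,B,D,E} → C.
Cell (r6,c3): row 6 has {C,E}; column 3 has {A,B,C,E,F} → D.
Cell (r6,c4): row 6 has {C,D,E}; column 4 has {A,C,E,F} → B.
Cell (r6,c5): row 6 has {B,C,D,E}; column 5 has {A,B,C,D,E} → F.
Cell (r1,c1): row 1 has {A,B,C,D,F}; column 1 has {C,D,F} → E.
Cell (r4,c1): row 4 has {A,C,E,F}; column 1 has {C,D,E,F} → B.
Cell (r4,c4): row 4 has {A,B,C,E,F}; column 4 has {A,B,C,E,F} → D.
Cell (r6,c1): row 6 has {B,C,D,E,F}; column 1 has {B,C,D,E,F} → A.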